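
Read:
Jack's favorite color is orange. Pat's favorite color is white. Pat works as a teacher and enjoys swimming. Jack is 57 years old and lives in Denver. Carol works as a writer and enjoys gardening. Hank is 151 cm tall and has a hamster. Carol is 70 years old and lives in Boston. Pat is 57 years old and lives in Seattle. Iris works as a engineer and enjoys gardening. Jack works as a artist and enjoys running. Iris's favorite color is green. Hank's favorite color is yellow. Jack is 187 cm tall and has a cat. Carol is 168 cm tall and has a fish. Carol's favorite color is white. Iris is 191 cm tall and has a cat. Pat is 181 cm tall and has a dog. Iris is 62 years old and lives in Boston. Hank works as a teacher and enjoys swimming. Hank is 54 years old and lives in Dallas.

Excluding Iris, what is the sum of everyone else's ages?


Sum (excluding Iris): 238

238


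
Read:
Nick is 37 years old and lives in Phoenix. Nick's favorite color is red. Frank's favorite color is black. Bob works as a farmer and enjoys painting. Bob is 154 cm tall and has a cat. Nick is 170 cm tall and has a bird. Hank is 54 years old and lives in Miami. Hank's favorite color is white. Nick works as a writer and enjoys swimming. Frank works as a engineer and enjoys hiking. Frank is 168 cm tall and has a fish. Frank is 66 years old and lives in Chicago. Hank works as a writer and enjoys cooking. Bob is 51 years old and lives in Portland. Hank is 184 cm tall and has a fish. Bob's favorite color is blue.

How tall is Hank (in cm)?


Hank is 184 cm tall

184


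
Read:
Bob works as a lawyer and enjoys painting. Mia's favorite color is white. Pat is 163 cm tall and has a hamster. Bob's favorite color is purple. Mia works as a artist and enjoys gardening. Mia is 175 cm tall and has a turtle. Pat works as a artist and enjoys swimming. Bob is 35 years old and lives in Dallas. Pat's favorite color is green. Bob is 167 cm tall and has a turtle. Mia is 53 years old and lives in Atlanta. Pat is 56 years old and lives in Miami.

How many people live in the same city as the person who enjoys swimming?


Person with hobby swimming is Pat, city Miami. Count = 1

1


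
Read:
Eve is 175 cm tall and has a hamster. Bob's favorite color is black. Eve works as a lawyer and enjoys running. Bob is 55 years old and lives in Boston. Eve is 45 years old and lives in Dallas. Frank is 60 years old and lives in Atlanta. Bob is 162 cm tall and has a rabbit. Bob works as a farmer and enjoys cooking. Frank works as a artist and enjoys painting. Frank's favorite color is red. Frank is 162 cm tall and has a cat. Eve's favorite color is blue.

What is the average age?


Sum=160, n=3, avg=53.33

53.33


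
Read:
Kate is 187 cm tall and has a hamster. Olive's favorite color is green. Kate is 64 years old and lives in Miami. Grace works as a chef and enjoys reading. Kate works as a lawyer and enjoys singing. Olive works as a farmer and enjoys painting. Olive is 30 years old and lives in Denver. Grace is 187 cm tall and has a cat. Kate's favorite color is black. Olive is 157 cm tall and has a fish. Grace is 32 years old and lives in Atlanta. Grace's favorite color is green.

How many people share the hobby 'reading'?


Count: 1

1


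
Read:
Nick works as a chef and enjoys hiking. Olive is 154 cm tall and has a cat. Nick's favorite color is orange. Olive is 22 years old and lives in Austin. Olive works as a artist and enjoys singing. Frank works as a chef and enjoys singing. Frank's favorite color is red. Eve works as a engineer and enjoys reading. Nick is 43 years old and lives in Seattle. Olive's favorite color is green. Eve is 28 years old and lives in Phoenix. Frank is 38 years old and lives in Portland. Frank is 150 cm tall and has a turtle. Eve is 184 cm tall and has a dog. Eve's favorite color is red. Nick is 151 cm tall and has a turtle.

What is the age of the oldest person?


Oldest: Nick at 43

43


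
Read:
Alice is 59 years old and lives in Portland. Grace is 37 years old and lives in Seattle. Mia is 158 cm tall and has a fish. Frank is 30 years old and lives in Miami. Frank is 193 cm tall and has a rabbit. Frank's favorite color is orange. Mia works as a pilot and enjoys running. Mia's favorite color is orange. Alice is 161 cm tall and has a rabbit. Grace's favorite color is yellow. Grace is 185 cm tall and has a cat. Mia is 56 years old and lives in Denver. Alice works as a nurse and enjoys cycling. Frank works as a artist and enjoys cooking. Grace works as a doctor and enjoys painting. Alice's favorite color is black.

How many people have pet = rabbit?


Count: 2

2


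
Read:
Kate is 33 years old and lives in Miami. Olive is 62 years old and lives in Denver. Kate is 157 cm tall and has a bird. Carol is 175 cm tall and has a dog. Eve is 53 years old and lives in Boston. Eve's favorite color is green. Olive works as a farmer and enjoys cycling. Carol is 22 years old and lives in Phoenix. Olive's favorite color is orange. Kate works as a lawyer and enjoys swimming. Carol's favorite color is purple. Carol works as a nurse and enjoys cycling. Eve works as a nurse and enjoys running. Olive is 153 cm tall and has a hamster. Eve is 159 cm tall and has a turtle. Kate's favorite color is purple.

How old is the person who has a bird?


Person with bird is Kate, age 33

33


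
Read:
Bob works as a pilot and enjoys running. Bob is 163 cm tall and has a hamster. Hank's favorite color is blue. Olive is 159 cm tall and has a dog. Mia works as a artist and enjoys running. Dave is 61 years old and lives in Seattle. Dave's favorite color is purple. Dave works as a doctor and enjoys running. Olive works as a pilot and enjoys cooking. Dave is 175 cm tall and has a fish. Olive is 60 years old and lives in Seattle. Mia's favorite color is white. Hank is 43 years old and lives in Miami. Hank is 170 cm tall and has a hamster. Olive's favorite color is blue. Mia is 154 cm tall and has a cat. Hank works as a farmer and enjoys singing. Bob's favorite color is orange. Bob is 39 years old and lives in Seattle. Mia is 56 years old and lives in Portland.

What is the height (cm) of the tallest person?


Tallest: Dave at 175 cm

175


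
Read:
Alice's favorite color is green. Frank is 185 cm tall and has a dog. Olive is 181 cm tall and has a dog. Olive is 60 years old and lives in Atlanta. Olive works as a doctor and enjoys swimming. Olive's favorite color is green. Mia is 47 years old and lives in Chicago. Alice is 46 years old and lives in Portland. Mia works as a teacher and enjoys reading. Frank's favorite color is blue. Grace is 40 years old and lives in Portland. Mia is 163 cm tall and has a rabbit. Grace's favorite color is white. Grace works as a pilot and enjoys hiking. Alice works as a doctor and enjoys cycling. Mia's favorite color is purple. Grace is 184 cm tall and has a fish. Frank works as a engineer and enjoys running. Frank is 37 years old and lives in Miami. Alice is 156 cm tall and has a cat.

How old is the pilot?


The pilot is Grace, age 40

40


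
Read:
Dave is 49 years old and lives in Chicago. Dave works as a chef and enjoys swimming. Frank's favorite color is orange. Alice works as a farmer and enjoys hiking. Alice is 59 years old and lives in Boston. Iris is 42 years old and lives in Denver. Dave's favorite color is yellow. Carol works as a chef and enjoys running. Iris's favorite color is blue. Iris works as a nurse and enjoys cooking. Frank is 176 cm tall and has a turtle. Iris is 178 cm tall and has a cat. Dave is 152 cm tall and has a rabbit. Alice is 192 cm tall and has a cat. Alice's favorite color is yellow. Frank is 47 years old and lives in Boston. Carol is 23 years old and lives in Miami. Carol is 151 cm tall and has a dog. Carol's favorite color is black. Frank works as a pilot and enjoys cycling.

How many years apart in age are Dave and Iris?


49 vs 42, diff = 7

7


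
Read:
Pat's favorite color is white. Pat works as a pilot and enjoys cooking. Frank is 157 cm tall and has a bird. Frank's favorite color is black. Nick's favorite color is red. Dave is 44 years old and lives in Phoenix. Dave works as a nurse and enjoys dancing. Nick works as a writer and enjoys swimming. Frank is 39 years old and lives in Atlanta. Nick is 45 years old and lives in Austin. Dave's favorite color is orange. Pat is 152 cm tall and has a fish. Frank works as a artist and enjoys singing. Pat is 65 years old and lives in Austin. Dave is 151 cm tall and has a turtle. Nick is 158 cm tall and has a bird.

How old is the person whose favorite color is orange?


Person with favorite color=orange is Dave, age 44

44


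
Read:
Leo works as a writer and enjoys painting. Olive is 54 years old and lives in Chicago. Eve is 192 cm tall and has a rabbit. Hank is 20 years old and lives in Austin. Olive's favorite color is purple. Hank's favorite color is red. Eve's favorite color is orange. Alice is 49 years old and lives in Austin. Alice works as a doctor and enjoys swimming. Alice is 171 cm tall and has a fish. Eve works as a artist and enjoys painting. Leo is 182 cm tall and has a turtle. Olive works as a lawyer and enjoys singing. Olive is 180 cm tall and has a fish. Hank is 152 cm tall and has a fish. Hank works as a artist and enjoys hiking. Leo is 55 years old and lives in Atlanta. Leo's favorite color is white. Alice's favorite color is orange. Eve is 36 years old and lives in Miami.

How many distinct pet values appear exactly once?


Unique pet values: 2

2


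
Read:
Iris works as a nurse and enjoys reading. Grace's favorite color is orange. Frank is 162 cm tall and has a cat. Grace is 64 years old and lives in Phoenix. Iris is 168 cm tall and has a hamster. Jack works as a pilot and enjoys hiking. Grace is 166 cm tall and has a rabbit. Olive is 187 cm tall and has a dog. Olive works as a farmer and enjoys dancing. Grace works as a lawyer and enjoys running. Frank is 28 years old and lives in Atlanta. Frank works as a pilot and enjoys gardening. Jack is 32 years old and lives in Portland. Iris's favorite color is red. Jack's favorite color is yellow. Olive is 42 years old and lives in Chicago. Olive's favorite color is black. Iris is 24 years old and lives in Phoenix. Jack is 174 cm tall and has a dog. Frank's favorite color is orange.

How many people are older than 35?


Filter: 2

2


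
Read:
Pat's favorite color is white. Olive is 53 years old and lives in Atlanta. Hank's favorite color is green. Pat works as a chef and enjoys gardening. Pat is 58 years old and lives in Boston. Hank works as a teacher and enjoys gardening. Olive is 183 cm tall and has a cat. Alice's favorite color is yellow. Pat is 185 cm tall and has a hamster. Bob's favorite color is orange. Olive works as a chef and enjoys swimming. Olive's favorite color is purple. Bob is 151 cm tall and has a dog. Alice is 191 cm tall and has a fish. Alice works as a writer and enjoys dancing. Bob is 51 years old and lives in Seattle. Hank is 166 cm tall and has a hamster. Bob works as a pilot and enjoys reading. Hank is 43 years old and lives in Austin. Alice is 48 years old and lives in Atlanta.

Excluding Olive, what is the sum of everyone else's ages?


Sum (excluding Olive): 200

200


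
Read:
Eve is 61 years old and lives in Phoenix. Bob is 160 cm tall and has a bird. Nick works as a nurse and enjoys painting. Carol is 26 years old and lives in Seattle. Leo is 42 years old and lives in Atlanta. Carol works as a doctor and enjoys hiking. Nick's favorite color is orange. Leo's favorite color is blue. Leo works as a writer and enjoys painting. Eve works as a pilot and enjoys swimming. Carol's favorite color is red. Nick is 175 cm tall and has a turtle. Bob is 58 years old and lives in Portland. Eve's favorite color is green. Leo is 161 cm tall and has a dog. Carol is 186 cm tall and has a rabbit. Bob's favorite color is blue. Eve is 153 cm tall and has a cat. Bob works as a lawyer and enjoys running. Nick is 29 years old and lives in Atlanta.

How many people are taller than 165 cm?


Taller than 165: 2

2


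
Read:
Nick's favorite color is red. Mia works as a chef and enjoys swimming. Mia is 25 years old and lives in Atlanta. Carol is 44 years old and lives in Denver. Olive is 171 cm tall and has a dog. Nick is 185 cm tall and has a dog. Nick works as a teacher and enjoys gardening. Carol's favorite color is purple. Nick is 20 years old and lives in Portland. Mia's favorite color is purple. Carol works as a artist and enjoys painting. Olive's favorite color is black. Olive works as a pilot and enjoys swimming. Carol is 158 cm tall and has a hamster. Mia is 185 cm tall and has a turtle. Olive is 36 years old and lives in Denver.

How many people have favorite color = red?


Count: 1

1


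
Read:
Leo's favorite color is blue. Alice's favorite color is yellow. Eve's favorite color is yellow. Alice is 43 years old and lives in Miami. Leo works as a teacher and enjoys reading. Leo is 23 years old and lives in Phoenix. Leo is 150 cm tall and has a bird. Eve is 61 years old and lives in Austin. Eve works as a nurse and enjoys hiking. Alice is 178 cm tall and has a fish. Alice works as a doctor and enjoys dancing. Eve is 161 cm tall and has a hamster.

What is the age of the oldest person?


Oldest: Eve at 61

61


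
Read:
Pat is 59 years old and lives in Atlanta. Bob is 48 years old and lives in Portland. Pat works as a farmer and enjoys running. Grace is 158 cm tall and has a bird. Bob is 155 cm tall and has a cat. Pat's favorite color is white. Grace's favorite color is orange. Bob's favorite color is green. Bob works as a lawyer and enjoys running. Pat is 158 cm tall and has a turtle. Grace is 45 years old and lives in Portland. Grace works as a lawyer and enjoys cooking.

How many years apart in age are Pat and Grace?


59 vs 45, diff = 14

14


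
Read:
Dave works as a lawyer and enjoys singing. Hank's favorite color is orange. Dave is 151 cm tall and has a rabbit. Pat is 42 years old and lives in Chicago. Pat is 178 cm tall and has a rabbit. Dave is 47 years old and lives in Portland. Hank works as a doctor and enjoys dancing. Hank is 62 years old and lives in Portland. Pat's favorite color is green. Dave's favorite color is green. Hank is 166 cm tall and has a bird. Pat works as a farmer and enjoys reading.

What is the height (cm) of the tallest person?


Tallest: Pat at 178 cm

178


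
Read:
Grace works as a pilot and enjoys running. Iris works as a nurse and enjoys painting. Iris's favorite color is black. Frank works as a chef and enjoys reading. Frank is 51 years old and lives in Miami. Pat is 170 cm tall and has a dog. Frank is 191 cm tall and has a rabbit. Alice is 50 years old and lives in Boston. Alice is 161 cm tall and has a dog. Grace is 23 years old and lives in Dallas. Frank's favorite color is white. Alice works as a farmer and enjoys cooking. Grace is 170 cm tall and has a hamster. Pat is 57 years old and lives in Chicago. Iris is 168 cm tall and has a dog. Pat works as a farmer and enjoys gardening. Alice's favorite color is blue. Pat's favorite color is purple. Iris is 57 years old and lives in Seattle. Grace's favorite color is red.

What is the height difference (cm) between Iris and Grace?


|168 - 170| = 2

2


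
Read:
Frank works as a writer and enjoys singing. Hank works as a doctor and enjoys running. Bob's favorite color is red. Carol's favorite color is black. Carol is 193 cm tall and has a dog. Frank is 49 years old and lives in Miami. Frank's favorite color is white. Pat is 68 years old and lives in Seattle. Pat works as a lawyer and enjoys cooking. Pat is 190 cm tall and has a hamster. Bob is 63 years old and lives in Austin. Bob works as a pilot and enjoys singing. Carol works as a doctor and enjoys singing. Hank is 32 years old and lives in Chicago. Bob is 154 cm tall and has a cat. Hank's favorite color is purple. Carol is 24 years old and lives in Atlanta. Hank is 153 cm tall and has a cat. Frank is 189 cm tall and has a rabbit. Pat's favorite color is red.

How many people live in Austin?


Count in Austin: 1

1


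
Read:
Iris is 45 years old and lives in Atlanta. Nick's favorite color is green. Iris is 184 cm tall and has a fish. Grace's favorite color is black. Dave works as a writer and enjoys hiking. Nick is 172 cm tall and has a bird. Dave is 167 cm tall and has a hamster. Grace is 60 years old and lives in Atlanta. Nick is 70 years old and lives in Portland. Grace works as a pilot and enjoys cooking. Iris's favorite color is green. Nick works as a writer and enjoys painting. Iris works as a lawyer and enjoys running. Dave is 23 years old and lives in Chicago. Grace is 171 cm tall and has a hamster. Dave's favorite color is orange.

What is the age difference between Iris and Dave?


|45 - 23| = 22

22


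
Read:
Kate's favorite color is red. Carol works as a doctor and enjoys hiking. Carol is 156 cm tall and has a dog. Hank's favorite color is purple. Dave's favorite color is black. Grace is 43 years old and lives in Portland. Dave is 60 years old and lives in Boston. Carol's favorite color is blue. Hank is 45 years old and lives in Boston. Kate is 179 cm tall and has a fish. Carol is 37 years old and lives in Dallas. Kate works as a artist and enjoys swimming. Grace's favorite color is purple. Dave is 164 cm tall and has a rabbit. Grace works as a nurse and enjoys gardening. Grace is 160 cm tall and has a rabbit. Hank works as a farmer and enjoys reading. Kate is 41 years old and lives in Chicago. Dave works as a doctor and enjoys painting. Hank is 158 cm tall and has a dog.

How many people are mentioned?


People: Carol, Hank, Kate, Grace, Dave. Count = 5

5


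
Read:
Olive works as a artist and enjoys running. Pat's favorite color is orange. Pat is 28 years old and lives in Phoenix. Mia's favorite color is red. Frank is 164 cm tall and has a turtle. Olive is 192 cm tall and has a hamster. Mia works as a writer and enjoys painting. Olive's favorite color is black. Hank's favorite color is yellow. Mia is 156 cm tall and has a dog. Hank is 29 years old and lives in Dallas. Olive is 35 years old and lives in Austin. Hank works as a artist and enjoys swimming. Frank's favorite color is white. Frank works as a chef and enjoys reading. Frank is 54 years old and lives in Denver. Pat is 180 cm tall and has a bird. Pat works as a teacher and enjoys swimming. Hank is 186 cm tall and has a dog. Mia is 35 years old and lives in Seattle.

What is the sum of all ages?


35+29+35+28+54 = 181

181


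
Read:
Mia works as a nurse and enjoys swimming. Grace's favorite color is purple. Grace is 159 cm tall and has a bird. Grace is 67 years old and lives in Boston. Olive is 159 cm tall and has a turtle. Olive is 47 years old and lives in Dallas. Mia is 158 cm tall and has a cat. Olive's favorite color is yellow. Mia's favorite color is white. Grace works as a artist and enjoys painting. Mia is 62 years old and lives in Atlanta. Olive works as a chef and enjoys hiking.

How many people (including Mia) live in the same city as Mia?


Mia lives in Atlanta. Count = 1

1


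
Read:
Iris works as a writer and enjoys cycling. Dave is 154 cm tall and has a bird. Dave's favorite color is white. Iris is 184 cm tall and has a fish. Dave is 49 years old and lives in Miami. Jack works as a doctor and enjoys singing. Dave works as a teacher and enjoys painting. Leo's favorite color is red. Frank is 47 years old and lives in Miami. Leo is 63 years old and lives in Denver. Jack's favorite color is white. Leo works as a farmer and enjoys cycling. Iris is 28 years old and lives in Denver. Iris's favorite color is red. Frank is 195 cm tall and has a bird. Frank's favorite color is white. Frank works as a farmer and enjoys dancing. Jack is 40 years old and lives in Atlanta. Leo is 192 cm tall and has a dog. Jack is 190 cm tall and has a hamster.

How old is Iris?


Iris is 28 years old

28


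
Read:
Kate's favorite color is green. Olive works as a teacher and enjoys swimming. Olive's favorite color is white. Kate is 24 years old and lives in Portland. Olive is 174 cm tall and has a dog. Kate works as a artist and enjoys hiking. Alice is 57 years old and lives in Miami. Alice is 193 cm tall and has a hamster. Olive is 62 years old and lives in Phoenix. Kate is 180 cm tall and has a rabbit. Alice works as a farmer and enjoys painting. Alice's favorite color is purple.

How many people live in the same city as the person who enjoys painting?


Person with hobby painting is Alice, city Miami. Count = 1

1


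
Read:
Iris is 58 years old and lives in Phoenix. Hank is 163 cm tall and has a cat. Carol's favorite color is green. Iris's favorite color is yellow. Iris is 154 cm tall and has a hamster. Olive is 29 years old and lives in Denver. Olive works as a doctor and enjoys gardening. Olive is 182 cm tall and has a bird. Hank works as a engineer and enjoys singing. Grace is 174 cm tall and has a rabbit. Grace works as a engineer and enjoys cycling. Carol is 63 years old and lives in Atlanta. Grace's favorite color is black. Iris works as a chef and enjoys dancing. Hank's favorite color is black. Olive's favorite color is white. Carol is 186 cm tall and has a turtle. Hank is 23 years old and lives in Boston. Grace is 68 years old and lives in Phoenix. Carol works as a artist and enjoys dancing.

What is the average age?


Sum=241, n=5, avg=48.2

48.2


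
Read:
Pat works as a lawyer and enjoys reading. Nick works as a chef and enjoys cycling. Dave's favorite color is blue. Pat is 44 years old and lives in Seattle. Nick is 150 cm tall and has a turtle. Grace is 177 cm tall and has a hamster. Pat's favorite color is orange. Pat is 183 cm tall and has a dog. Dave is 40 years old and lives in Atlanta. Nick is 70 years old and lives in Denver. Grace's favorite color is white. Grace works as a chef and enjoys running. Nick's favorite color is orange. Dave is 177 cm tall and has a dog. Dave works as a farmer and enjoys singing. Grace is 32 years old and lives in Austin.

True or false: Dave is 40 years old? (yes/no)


Dave is actually 40. yes

yes


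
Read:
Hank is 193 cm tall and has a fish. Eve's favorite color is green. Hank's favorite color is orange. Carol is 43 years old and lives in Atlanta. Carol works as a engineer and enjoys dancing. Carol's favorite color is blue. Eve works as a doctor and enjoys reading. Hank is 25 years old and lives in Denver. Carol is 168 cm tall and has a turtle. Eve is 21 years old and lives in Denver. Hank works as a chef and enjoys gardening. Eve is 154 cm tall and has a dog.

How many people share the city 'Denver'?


Count: 2

2


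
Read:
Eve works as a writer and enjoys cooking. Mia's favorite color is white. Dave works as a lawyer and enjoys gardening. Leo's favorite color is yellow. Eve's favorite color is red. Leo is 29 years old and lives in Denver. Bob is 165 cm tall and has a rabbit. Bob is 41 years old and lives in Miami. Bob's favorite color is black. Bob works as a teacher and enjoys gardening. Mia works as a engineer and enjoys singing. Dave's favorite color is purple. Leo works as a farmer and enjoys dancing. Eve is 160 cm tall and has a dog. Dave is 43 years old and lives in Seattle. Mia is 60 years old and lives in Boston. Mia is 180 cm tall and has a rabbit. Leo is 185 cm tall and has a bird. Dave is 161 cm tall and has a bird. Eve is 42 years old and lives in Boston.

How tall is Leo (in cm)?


Leo is 185 cm tall

185


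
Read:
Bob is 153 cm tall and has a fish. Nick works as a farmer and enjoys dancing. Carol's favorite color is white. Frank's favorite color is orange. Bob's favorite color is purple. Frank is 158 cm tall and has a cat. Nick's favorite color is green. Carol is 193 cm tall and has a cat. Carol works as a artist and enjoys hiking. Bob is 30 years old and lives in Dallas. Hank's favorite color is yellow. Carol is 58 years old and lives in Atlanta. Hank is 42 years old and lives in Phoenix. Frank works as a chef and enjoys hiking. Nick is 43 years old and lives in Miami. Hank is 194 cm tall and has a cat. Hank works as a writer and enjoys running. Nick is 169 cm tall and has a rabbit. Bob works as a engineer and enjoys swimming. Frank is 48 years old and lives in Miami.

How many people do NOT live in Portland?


Not in Portland: 5

5


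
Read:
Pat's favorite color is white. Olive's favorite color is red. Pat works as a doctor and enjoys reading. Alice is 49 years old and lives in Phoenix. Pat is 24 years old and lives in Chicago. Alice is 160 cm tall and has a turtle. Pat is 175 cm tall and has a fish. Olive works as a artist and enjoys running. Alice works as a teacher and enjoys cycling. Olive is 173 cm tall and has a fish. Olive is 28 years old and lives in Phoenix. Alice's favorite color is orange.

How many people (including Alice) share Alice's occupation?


Alice is a teacher. Count = 1

1


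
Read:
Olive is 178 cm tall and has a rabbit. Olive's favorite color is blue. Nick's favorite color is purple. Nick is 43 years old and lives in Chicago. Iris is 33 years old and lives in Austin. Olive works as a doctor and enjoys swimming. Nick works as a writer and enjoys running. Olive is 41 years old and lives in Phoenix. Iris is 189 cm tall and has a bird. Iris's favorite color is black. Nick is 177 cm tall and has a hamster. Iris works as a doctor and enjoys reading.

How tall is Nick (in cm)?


Nick is 177 cm tall

177


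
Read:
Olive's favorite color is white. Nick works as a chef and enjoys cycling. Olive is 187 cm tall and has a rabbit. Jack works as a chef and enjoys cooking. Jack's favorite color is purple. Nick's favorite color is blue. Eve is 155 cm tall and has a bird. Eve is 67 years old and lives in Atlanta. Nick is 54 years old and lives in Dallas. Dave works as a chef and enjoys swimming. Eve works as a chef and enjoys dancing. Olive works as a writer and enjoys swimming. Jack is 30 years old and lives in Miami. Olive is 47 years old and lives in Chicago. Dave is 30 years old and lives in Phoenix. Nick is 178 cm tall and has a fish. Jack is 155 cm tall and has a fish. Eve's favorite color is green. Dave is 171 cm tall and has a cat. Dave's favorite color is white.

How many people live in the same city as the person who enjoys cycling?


Person with hobby cycling is Nick, city Dallas. Count = 1

1


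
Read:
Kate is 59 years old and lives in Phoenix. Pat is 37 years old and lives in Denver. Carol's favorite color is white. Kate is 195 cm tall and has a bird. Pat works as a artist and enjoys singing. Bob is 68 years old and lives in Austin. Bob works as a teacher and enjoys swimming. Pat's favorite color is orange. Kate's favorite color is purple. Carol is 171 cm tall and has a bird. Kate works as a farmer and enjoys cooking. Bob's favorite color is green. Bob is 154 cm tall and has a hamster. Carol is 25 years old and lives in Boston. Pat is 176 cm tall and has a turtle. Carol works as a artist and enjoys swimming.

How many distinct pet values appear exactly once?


Unique pet values: 2

2


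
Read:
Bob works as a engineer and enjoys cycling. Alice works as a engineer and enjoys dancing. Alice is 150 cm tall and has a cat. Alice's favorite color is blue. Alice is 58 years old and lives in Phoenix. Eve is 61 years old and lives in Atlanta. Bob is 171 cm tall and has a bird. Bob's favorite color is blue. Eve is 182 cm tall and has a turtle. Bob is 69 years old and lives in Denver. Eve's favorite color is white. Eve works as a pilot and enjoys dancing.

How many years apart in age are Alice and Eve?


58 vs 61, diff = 3

3


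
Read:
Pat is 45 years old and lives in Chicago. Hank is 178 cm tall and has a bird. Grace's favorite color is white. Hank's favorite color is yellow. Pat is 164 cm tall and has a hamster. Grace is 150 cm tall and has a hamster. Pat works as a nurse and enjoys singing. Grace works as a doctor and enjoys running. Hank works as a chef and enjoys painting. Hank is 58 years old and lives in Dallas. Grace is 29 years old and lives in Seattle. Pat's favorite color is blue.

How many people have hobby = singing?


Count: 1

1


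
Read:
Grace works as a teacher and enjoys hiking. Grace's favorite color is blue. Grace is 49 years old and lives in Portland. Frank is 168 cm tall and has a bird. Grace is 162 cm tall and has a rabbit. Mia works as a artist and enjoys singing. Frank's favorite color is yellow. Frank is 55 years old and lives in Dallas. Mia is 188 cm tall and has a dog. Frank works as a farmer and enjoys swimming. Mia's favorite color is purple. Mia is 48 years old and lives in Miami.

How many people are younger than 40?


Filter: 0

0


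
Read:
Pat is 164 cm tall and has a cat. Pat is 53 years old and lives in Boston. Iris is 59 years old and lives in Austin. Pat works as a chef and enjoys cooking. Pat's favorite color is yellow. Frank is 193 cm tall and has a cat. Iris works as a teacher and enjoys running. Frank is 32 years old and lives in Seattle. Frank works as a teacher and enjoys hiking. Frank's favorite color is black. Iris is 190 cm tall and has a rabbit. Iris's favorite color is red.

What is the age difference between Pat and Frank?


|53 - 32| = 21

21


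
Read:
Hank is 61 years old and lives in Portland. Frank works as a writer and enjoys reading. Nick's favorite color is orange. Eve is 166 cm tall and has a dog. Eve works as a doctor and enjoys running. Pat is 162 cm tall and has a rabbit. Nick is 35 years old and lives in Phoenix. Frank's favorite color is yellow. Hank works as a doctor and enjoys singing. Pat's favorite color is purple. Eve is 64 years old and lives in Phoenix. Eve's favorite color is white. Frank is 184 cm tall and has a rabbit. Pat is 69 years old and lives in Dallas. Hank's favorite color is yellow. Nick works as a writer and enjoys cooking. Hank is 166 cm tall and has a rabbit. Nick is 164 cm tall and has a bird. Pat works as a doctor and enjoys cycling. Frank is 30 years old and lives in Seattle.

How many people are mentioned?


People: Nick, Hank, Frank, Pat, Eve. Count = 5

5


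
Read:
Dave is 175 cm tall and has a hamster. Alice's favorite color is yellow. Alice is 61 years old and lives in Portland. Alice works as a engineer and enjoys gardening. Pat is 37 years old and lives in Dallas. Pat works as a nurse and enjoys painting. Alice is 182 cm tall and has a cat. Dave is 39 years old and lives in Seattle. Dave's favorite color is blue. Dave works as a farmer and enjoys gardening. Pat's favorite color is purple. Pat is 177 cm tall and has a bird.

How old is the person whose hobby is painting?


Person with hobby=painting is Pat, age 37

37


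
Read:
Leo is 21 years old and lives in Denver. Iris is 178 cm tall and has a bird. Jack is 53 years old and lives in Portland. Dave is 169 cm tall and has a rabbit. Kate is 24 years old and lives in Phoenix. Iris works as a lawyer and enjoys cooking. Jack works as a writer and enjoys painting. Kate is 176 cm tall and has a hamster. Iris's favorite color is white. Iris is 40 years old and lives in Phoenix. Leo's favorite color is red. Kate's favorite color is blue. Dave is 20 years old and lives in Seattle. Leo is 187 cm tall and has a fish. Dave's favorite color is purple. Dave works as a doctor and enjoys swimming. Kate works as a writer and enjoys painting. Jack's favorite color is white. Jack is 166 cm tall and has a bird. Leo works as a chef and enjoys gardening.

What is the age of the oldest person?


Oldest: Jack at 53

53


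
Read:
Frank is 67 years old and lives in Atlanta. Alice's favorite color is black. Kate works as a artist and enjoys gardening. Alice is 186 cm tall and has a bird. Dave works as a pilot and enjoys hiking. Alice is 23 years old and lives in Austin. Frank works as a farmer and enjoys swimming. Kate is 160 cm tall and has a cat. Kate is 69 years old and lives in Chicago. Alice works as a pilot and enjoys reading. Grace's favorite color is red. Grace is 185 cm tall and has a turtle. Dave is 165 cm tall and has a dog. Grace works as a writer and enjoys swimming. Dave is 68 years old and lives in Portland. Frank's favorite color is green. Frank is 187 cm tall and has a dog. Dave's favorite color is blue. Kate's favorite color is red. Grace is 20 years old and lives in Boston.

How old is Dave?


Dave is 68 years old

68


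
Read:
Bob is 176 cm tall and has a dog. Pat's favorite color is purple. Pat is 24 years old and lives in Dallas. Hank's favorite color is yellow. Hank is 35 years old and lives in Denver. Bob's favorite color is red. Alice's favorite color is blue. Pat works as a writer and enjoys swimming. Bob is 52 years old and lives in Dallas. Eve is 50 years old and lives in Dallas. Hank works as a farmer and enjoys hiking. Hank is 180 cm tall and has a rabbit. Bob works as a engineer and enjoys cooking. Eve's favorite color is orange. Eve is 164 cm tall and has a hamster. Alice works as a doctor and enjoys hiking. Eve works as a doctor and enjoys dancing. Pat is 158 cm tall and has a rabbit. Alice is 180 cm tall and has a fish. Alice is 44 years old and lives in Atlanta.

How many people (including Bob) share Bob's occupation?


Bob is a engineer. Count = 1

1


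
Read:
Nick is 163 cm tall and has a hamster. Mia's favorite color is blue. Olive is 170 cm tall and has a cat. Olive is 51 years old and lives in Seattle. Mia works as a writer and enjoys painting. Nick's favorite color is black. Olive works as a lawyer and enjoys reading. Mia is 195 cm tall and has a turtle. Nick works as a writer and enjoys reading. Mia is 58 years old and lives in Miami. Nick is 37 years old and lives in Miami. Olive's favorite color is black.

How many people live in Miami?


Count in Miami: 2

2


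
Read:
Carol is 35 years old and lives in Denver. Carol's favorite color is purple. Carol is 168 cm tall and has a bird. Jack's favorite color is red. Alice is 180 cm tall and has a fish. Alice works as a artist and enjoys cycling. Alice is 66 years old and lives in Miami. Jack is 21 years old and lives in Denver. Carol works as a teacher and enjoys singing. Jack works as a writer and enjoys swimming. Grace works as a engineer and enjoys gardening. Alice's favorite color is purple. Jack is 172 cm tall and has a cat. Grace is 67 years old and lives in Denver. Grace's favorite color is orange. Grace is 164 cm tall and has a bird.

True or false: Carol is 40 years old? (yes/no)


Carol is actually 35. no

no


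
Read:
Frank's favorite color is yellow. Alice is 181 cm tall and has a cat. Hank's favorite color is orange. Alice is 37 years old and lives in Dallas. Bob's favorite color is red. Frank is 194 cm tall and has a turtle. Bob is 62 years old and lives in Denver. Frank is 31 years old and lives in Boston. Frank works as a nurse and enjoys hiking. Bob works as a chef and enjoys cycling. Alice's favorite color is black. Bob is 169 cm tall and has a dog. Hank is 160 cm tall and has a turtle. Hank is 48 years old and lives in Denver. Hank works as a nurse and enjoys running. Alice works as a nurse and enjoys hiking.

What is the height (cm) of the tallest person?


Tallest: Frank at 194 cm

194


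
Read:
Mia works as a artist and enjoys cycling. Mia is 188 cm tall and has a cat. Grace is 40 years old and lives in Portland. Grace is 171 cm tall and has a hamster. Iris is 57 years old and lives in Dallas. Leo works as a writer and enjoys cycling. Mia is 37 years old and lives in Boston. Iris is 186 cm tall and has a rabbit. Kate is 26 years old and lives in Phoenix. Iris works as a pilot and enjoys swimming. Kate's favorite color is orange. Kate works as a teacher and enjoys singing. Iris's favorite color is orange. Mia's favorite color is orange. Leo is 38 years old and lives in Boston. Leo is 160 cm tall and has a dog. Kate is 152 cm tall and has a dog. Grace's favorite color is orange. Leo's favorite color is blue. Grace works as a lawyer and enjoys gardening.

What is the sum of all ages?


38+26+37+57+40 = 198

198


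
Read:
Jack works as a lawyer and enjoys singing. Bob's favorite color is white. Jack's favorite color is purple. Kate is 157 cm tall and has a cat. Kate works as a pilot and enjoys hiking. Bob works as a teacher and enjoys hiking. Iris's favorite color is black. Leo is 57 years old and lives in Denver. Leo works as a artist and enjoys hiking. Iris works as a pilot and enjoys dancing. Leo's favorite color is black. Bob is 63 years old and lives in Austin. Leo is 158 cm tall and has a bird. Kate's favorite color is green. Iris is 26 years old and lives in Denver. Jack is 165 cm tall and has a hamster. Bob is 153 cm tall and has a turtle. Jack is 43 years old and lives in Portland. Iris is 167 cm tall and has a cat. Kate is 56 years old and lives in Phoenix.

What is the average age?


Sum=245, n=5, avg=49

49


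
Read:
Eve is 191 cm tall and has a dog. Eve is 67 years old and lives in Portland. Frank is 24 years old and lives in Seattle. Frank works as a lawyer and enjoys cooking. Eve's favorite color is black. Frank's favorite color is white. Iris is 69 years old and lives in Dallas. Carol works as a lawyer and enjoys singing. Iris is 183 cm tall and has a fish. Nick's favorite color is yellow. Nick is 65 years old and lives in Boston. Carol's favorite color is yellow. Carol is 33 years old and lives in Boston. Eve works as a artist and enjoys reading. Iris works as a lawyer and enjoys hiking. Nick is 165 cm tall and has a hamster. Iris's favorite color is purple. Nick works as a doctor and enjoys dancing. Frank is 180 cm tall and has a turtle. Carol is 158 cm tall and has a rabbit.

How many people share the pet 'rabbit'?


Count: 1

1


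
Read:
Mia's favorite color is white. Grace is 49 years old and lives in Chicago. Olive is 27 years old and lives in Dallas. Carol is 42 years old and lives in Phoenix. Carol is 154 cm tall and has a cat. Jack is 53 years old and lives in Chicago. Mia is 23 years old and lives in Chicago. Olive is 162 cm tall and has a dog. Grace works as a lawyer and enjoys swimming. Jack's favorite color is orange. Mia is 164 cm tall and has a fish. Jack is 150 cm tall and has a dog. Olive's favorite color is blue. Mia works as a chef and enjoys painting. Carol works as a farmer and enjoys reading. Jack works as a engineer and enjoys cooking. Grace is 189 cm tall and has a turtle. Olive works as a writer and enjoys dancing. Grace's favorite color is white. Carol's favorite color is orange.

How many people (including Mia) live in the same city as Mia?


Mia lives in Chicago. Count = 3

3


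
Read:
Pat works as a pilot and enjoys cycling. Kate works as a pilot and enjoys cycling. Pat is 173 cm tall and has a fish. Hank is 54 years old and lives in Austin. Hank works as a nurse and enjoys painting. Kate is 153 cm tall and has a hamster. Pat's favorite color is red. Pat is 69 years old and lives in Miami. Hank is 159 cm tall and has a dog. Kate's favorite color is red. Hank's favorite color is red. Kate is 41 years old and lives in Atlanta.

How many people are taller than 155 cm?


Taller than 155: 2

2


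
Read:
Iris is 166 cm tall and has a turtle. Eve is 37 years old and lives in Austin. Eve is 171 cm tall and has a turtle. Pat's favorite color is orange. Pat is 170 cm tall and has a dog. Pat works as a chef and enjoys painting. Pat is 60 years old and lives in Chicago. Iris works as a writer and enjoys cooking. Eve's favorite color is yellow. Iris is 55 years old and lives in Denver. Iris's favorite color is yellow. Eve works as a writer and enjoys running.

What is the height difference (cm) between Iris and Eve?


|166 - 171| = 5

5


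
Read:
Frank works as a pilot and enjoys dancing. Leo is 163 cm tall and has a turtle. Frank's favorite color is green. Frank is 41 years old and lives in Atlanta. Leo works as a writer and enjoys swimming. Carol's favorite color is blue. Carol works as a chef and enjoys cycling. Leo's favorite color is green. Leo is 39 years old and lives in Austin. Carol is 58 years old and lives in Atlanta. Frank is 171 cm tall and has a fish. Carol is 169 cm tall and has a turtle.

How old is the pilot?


The pilot is Frank, age 41

41


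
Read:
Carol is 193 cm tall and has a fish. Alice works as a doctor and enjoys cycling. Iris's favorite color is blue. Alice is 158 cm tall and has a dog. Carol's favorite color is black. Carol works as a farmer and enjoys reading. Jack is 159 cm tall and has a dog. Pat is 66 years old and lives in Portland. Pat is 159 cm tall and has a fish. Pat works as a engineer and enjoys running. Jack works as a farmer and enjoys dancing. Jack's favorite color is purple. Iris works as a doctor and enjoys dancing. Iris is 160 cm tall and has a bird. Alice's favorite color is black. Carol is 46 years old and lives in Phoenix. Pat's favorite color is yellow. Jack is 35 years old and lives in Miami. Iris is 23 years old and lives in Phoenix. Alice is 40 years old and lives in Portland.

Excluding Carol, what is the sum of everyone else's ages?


Sum (excluding Carol): 164

164
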